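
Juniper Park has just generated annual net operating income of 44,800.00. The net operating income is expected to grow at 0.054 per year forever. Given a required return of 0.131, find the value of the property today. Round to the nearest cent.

D₁ = D₀ × (1 + g) = 44,800.00 × 1.054 = 47,219.2000
Growing perpetuity: P = D₁ / (r − g) = 47,219.2000 / (0.131 − 0.054) = 613,236.36

613236.36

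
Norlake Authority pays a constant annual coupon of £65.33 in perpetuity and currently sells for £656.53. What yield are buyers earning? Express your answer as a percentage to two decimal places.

P = C/r ⇒ r = C/P = £65.33/£656.53 = 0.099508

9.95%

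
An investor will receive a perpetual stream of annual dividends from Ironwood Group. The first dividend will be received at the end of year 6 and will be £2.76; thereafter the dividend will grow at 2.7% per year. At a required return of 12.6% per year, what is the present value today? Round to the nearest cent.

Value at end of year 5: C₁ / (r − g) = £2.76 / (0.126 − 0.027) = £27.8788
Discount to today: PV = £27.8788 / (1 + 0.126)^5 = £27.8788 / 1.810056 = £15.40

£15.40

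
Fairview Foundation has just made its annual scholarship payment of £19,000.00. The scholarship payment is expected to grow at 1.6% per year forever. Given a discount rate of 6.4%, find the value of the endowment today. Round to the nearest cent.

D₁ = D₀ × (1 + g) = £19,000.00 × 1.016 = £19,304.0000
Growing perpetuity: P = D₁ / (r − g) = £19,304.0000 / (0.064 − 0.016) = £402,166.67

£402166.67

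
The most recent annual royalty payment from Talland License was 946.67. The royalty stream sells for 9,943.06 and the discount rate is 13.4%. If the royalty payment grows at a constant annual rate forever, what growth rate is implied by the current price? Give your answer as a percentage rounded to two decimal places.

P = D₀(1+g)/(r−g) ⇒ P(r−g) = D₀(1+g) ⇒ g(P+D₀) = P·r − D₀
g = (P·r − D₀)/(P + D₀) = (9,943.06×0.134 − 946.67) / (9,943.06 + 946.67) = 0.035419

3.54%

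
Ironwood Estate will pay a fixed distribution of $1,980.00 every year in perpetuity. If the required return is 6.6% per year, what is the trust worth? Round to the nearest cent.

$30000.00

Level perpetuity: PV = C / r = $1,980.00 / 0.066 = $30,000.00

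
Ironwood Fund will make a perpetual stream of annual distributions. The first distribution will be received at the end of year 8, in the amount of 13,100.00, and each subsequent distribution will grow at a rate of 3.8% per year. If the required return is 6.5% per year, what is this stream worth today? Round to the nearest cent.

Value at end of year 7: C₁ / (r − g) = 13,100.00 / (0.065 − 0.038) = 485,185.1852
Discount to today: PV = 485,185.1852 / (1 + 0.065)^7 = 485,185.1852 / 1.553987 = 312,219.68

312219.68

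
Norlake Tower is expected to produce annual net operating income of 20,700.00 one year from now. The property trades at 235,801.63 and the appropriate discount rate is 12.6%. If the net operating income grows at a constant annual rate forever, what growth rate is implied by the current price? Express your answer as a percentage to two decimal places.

3.82%

P = D₁/(r−g) ⇒ g = r − D₁/P = 0.126 − 20,700.00/235,801.63 = 0.038214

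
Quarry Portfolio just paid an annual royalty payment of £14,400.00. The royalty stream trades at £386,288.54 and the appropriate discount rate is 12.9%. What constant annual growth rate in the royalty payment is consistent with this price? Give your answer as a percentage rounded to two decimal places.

8.84%

P = D₀(1+g)/(r−g) ⇒ P(r−g) = D₀(1+g) ⇒ g(P+D₀) = P·r − D₀
g = (P·r − D₀)/(P + D₀) = (£386,288.54×0.129 − £14,400.00) / (£386,288.54 + £14,400.00) = 0.088426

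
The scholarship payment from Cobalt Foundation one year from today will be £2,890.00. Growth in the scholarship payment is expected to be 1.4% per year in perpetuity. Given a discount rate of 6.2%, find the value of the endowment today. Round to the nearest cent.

£60208.33

Growing perpetuity: P = D₁ / (r − g) = £2,890.0000 / (0.062 − 0.014) = £60,208.33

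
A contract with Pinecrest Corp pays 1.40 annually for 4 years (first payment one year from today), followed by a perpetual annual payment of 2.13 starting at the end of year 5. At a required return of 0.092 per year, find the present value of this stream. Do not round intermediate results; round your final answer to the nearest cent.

20.80

PV of 4-year annuity: 1.40 × [1 − (1+0.092)^−4] / 0.092 = 4.51577
Perpetuity value at year 4: 2.13 / 0.092 = 23.15217
PV of perpetuity: 23.15217 / (1+0.092)^4 = 16.28176
Total PV = 4.51577 + 16.28176 = 20.79752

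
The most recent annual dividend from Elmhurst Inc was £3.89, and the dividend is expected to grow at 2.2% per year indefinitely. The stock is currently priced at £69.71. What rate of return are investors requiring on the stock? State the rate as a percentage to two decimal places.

7.90%

D₁ = £3.89 × 1.022 = £3.9756
P = D₁/(r − g) ⇒ r = D₁/P + g = £3.9756/£69.71 + 0.022 = 0.057030 + 0.022 = 0.079030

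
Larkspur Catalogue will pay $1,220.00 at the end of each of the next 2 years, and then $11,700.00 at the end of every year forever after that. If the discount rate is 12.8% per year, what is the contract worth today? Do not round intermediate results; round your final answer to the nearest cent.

PV of 2-year annuity: $1,220.00 × [1 − (1+0.128)^−2] / 0.128 = 2040.39032
Perpetuity value at year 2: $11,700.00 / 0.128 = 91406.25000
PV of perpetuity: 91406.25000 / (1+0.128)^2 = 71838.57232
Total PV = 2040.39032 + 71838.57232 = 73878.96264

$73878.96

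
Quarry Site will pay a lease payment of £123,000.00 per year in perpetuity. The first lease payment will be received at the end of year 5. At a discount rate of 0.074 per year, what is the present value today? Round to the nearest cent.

Value at end of year 4: C / r = £123,000.00 / 0.074 = £1,662,162.1622
Discount to today: PV = £1,662,162.1622 / (1 + 0.074)^4 = £1,662,162.1622 / 1.330507 = £1,249,269.87

£1249269.87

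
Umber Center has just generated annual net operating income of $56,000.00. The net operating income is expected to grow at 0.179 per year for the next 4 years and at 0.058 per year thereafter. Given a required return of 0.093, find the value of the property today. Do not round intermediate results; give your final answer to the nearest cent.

$2563486.19

D_1 = 66024.00000
D_2 = 77842.29600
D_3 = 91776.06698
D_4 = 108203.98297
Terminal value at year 4: TV = D_4×(1+g_2)/(r−g_2) = 114479.81399/0.035 = 3270851.82819
P_0 = D_1/(1+r)^1 + D_2/(1+r)^2 + D_3/(1+r)^3 + D_4/(1+r)^4 + TV/(1+r)^4
    = 60406.22141 + 65159.13544 + 70286.02076 + 75816.30236 + 2291818.51121 = 2563486.19118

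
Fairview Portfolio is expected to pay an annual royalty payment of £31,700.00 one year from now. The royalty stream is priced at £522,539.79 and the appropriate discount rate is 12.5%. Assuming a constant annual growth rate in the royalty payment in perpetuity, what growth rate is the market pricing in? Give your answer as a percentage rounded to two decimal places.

6.43%

P = D₁/(r−g) ⇒ g = r − D₁/P = 0.125 − £31,700.00/£522,539.79 = 0.064335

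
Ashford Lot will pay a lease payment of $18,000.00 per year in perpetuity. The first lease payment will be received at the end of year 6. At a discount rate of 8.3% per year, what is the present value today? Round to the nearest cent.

$145563.38

Value at end of year 5: C / r = $18,000.00 / 0.083 = $216,867.4699
Discount to today: PV = $216,867.4699 / (1 + 0.083)^5 = $216,867.4699 / 1.489849 = $145,563.38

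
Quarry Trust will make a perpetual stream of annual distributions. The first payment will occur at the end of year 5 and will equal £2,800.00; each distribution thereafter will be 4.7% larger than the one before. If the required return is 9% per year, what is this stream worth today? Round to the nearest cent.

£46130.01

Value at end of year 4: C₁ / (r − g) = £2,800.00 / (0.09 − 0.047) = £65,116.2791
Discount to today: PV = £65,116.2791 / (1 + 0.09)^4 = £65,116.2791 / 1.411582 = £46,130.01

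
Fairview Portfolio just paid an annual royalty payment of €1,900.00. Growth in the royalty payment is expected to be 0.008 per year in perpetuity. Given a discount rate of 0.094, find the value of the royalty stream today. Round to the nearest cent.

D₁ = D₀ × (1 + g) = €1,900.00 × 1.008 = €1,915.2000
Growing perpetuity: P = D₁ / (r − g) = €1,915.2000 / (0.094 − 0.008) = €22,269.77

€22269.77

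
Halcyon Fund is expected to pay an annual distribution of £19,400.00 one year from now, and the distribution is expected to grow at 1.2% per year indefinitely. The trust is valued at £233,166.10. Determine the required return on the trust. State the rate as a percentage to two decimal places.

P = D₁/(r − g) ⇒ r = D₁/P + g = £19,400.0000/£233,166.10 + 0.012 = 0.083202 + 0.012 = 0.095202

9.52%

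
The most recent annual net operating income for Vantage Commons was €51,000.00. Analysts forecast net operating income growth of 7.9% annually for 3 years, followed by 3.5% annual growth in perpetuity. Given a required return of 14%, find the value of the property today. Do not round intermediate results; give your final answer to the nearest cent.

D_1 = 55029.00000
D_2 = 59376.29100
D_3 = 64067.01799
Terminal value at year 3: TV = D_3×(1+g_2)/(r−g_2) = 66309.36362/0.105 = 631517.74875
P_0 = D_1/(1+r)^1 + D_2/(1+r)^2 + D_3/(1+r)^3 + TV/(1+r)^3
    = 48271.05263 + 45688.12789 + 43243.41227 + 426256.49238 = 563459.08517

€563459.09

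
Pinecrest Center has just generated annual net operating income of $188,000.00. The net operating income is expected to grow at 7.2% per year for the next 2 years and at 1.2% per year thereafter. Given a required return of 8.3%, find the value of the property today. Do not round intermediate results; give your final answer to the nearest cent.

$2995794.78

D_1 = 201536.00000
D_2 = 216046.59200
Terminal value at year 2: TV = D_2×(1+g_2)/(r−g_2) = 218639.15110/0.071 = 3079424.66344
P_0 = D_1/(1+r)^1 + D_2/(1+r)^2 + TV/(1+r)^2
    = 186090.48938 + 184200.37361 + 2625503.91677 = 2995794.77976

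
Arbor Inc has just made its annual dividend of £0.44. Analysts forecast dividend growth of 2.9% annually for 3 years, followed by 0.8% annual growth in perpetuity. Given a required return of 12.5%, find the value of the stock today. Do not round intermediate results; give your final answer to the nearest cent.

£4.01

D_1 = 0.45276
D_2 = 0.46589
D_3 = 0.47940
Terminal value at year 3: TV = D_3×(1+g_2)/(r−g_2) = 0.48324/0.117 = 4.13022
P_0 = D_1/(1+r)^1 + D_2/(1+r)^2 + D_3/(1+r)^3 + TV/(1+r)^3
    = 0.40245 + 0.36811 + 0.33670 + 2.90079 = 4.00805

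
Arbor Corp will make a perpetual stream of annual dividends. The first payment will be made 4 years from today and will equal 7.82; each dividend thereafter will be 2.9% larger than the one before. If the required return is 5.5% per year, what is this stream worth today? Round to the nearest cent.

Value at end of year 3: C₁ / (r − g) = 7.82 / (0.055 − 0.029) = 300.7692
Discount to today: PV = 300.7692 / (1 + 0.055)^3 = 300.7692 / 1.174241 = 256.14

256.14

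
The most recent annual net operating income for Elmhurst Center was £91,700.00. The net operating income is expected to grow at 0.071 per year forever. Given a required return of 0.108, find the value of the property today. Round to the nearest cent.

£2654343.24

D₁ = D₀ × (1 + g) = £91,700.00 × 1.071 = £98,210.7000
Growing perpetuity: P = D₁ / (r − g) = £98,210.7000 / (0.108 − 0.071) = £2,654,343.24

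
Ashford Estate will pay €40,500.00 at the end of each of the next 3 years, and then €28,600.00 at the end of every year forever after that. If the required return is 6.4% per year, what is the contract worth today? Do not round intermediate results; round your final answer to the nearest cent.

€478449.89

PV of 3-year annuity: €40,500.00 × [1 − (1+0.064)^−3] / 0.064 = 107460.77168
Perpetuity value at year 3: €28,600.00 / 0.064 = 446875.00000
PV of perpetuity: 446875.00000 / (1+0.064)^3 = 370989.12173
Total PV = 107460.77168 + 370989.12173 = 478449.89341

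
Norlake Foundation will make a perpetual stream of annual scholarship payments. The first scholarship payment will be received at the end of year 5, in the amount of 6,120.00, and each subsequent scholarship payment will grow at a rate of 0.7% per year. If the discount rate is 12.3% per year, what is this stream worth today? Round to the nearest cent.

33172.21

Value at end of year 4: C₁ / (r − g) = 6,120.00 / (0.123 − 0.007) = 52,758.6207
Discount to today: PV = 52,758.6207 / (1 + 0.123)^4 = 52,758.6207 / 1.590446 = 33,172.21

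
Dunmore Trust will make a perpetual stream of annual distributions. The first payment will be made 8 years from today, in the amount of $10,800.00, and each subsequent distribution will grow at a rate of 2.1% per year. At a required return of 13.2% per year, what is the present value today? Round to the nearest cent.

$40848.47

Value at end of year 7: C₁ / (r − g) = $10,800.00 / (0.132 − 0.021) = $97,297.2973
Discount to today: PV = $97,297.2973 / (1 + 0.132)^7 = $97,297.2973 / 2.381908 = $40,848.47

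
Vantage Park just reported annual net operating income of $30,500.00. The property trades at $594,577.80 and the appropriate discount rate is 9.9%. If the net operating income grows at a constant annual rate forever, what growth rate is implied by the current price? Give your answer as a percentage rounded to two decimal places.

4.54%

P = D₀(1+g)/(r−g) ⇒ P(r−g) = D₀(1+g) ⇒ g(P+D₀) = P·r − D₀
g = (P·r − D₀)/(P + D₀) = ($594,577.80×0.099 − $30,500.00) / ($594,577.80 + $30,500.00) = 0.045375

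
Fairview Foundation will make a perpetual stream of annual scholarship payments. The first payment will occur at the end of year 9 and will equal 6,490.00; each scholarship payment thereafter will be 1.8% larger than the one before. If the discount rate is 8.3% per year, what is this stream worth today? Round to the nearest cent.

Value at end of year 8: C₁ / (r − g) = 6,490.00 / (0.083 − 0.018) = 99,846.1538
Discount to today: PV = 99,846.1538 / (1 + 0.083)^8 = 99,846.1538 / 1.892464 = 52,759.87

52759.87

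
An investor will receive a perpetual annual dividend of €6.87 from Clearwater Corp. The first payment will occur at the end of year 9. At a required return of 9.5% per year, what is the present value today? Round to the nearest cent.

Value at end of year 8: C / r = €6.87 / 0.095 = €72.3158
Discount to today: PV = €72.3158 / (1 + 0.095)^8 = €72.3158 / 2.066869 = €34.99

€34.99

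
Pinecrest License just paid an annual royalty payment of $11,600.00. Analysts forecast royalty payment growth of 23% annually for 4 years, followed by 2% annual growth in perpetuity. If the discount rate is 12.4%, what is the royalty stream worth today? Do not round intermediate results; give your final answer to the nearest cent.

D_1 = 14268.00000
D_2 = 17549.64000
D_3 = 21586.05720
D_4 = 26550.85036
Terminal value at year 4: TV = D_4×(1+g_2)/(r−g_2) = 27081.86736/0.104 = 260402.57080
P_0 = D_1/(1+r)^1 + D_2/(1+r)^2 + D_3/(1+r)^3 + D_4/(1+r)^4 + TV/(1+r)^4
    = 12693.95018 + 13891.06648 + 15201.07808 + 16634.63171 + 163147.34946 = 221568.07591

$221568.08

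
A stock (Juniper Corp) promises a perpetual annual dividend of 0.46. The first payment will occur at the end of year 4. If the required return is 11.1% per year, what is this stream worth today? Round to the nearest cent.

Value at end of year 3: C / r = 0.46 / 0.111 = 4.1441
Discount to today: PV = 4.1441 / (1 + 0.111)^3 = 4.1441 / 1.371331 = 3.02

3.02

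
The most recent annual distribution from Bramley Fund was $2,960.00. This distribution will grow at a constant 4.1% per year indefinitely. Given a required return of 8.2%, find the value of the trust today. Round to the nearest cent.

$75155.12

D₁ = D₀ × (1 + g) = $2,960.00 × 1.041 = $3,081.3600
Growing perpetuity: P = D₁ / (r − g) = $3,081.3600 / (0.082 − 0.041) = $75,155.12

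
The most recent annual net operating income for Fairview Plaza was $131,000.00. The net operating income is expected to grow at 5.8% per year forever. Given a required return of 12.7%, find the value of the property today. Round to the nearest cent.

$2008666.67

D₁ = D₀ × (1 + g) = $131,000.00 × 1.058 = $138,598.0000
Growing perpetuity: P = D₁ / (r − g) = $138,598.0000 / (0.127 − 0.058) = $2,008,666.67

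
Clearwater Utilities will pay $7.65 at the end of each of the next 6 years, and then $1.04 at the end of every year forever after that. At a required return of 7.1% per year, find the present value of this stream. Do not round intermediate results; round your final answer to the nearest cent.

PV of 6-year annuity: $7.65 × [1 − (1+0.071)^−6] / 0.071 = 36.35173
Perpetuity value at year 6: $1.04 / 0.071 = 14.64789
PV of perpetuity: 14.64789 / (1+0.071)^6 = 9.70595
Total PV = 36.35173 + 9.70595 = 46.05768

$46.06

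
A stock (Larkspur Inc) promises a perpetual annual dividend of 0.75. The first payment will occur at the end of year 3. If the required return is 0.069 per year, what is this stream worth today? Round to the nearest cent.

9.51

Value at end of year 2: C / r = 0.75 / 0.069 = 10.8696
Discount to today: PV = 10.8696 / (1 + 0.069)^2 = 10.8696 / 1.142761 = 9.51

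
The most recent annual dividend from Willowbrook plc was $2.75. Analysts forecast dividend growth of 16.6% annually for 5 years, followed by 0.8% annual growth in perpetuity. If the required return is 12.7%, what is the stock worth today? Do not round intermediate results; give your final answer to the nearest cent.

$42.86

D_1 = 3.20650
D_2 = 3.73878
D_3 = 4.35942
D_4 = 5.08308
D_5 = 5.92687
Terminal value at year 5: TV = D_5×(1+g_2)/(r−g_2) = 5.97429/0.119 = 50.20408
P_0 = D_1/(1+r)^1 + D_2/(1+r)^2 + D_3/(1+r)^3 + D_4/(1+r)^4 + D_5/(1+r)^5 + TV/(1+r)^5
    = 2.84516 + 2.94362 + 3.04549 + 3.15088 + 3.25991 + 27.61337 = 42.85843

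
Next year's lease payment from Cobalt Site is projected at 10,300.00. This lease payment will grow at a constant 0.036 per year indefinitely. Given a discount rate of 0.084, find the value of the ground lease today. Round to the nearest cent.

Growing perpetuity: P = D₁ / (r − g) = 10,300.0000 / (0.084 − 0.036) = 214,583.33

214583.33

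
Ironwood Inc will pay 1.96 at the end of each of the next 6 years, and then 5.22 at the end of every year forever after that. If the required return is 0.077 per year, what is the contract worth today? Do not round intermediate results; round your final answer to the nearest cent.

52.58

PV of 6-year annuity: 1.96 × [1 − (1+0.077)^−6] / 0.077 = 9.14390
Perpetuity value at year 6: 5.22 / 0.077 = 67.79221
PV of perpetuity: 67.79221 / (1+0.077)^6 = 43.43957
Total PV = 9.14390 + 43.43957 = 52.58347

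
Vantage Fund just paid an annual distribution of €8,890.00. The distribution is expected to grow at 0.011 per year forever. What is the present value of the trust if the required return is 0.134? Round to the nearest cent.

D₁ = D₀ × (1 + g) = €8,890.00 × 1.011 = €8,987.7900
Growing perpetuity: P = D₁ / (r − g) = €8,987.7900 / (0.134 − 0.011) = €73,071.46

€73071.46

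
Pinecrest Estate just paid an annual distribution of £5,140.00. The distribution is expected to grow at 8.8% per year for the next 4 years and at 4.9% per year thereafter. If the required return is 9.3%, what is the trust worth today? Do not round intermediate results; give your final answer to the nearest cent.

£140641.24

D_1 = 5592.32000
D_2 = 6084.44416
D_3 = 6619.87525
D_4 = 7202.42427
Terminal value at year 4: TV = D_4×(1+g_2)/(r−g_2) = 7555.34306/0.044 = 171712.34220
P_0 = D_1/(1+r)^1 + D_2/(1+r)^2 + D_3/(1+r)^3 + D_4/(1+r)^4 + TV/(1+r)^4
    = 5116.48673 + 5093.08103 + 5069.78240 + 5046.59035 + 120315.30168 = 140641.24219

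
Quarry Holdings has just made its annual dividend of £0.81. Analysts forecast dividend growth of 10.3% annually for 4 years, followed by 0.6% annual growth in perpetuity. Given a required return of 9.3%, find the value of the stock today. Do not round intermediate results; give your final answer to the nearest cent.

D_1 = 0.89343
D_2 = 0.98545
D_3 = 1.08695
D_4 = 1.19891
Terminal value at year 4: TV = D_4×(1+g_2)/(r−g_2) = 1.20610/0.087 = 13.86327
P_0 = D_1/(1+r)^1 + D_2/(1+r)^2 + D_3/(1+r)^3 + D_4/(1+r)^4 + TV/(1+r)^4
    = 0.81741 + 0.82489 + 0.83244 + 0.84005 + 9.71371 = 13.02850

£13.03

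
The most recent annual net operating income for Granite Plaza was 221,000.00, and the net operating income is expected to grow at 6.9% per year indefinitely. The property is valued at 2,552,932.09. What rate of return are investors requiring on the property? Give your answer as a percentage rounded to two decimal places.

16.15%

D₁ = 221,000.00 × 1.069 = 236,249.0000
P = D₁/(r − g) ⇒ r = D₁/P + g = 236,249.0000/2,552,932.09 + 0.069 = 0.092540 + 0.069 = 0.161540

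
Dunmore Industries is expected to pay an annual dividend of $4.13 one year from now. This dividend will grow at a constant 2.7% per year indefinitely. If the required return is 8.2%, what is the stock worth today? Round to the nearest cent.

Growing perpetuity: P = D₁ / (r − g) = $4.1300 / (0.082 − 0.027) = $75.09

$75.09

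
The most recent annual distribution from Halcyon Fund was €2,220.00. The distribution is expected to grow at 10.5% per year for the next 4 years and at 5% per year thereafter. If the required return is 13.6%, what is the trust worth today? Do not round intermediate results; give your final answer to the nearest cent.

D_1 = 2453.10000
D_2 = 2710.67550
D_3 = 2995.29643
D_4 = 3309.80255
Terminal value at year 4: TV = D_4×(1+g_2)/(r−g_2) = 3475.29268/0.086 = 40410.38000
P_0 = D_1/(1+r)^1 + D_2/(1+r)^2 + D_3/(1+r)^3 + D_4/(1+r)^4 + TV/(1+r)^4
    = 2159.41901 + 2100.49121 + 2043.17146 + 1987.41590 + 24264.96163 = 32555.45922

€32555.46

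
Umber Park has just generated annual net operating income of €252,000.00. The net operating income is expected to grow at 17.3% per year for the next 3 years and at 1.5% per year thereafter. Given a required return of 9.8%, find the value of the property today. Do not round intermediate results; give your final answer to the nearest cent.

D_1 = 295596.00000
D_2 = 346734.10800
D_3 = 406719.10868
Terminal value at year 3: TV = D_3×(1+g_2)/(r−g_2) = 412819.89531/0.083 = 4973733.67849
P_0 = D_1/(1+r)^1 + D_2/(1+r)^2 + D_3/(1+r)^3 + TV/(1+r)^3
    = 269213.11475 + 287601.98871 + 307246.93330 + 3757296.83490 = 4621358.87166

€4621358.87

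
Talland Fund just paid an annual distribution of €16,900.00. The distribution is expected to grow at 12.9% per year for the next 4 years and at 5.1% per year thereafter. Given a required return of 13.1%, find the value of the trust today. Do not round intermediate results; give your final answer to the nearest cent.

D_1 = 19080.10000
D_2 = 21541.43290
D_3 = 24320.27774
D_4 = 27457.59357
Terminal value at year 4: TV = D_4×(1+g_2)/(r−g_2) = 28857.93085/0.08 = 360724.13557
P_0 = D_1/(1+r)^1 + D_2/(1+r)^2 + D_3/(1+r)^3 + D_4/(1+r)^4 + TV/(1+r)^4
    = 16870.11494 + 16840.28273 + 16810.50328 + 16780.77648 + 220457.45100 = 287759.12843

€287759.13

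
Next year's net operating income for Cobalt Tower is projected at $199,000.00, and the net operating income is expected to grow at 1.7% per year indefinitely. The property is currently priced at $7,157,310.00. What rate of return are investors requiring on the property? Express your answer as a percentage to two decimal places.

P = D₁/(r − g) ⇒ r = D₁/P + g = $199,000.0000/$7,157,310.00 + 0.017 = 0.027804 + 0.017 = 0.044804

4.48%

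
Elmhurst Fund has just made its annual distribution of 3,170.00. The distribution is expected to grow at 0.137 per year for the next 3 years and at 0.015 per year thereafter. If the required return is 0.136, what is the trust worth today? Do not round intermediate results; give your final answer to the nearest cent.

D_1 = 3604.29000
D_2 = 4098.07773
D_3 = 4659.51438
Terminal value at year 3: TV = D_3×(1+g_2)/(r−g_2) = 4729.40709/0.121 = 39086.00905
P_0 = D_1/(1+r)^1 + D_2/(1+r)^2 + D_3/(1+r)^3 + TV/(1+r)^3
    = 3172.79049 + 3175.58344 + 3178.37885 + 26661.60771 = 36188.36050

36188.36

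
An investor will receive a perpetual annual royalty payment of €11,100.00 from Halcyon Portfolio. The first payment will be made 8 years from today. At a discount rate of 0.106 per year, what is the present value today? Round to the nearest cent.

Value at end of year 7: C / r = €11,100.00 / 0.106 = €104,716.9811
Discount to today: PV = €104,716.9811 / (1 + 0.106)^7 = €104,716.9811 / 2.024351 = €51,728.66

€51728.66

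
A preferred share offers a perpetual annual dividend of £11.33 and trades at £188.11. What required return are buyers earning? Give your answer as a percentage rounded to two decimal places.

P = C/r ⇒ r = C/P = £11.33/£188.11 = 0.060231

6.02%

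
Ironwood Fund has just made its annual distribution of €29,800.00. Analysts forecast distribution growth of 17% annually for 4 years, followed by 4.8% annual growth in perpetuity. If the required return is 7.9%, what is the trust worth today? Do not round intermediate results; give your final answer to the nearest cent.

€1539294.17

D_1 = 34866.00000
D_2 = 40793.22000
D_3 = 47728.06740
D_4 = 55841.83886
Terminal value at year 4: TV = D_4×(1+g_2)/(r−g_2) = 58522.24712/0.031 = 1887814.42333
P_0 = D_1/(1+r)^1 + D_2/(1+r)^2 + D_3/(1+r)^3 + D_4/(1+r)^4 + TV/(1+r)^4
    = 32313.25301 + 35038.46712 + 37993.51857 + 41197.79122 + 1392751.13529 = 1539294.16520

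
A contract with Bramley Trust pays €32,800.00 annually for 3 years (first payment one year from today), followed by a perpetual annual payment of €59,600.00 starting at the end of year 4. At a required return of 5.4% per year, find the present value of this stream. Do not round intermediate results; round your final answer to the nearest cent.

€1031264.25

PV of 3-year annuity: €32,800.00 × [1 − (1+0.054)^−3] / 0.054 = 88657.23834
Perpetuity value at year 3: €59,600.00 / 0.054 = 1103703.70370
PV of perpetuity: 1103703.70370 / (1+0.054)^3 = 942607.01452
Total PV = 88657.23834 + 942607.01452 = 1031264.25286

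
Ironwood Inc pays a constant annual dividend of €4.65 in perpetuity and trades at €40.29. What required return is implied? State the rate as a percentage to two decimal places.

11.54%

P = C/r ⇒ r = C/P = €4.65/€40.29 = 0.115413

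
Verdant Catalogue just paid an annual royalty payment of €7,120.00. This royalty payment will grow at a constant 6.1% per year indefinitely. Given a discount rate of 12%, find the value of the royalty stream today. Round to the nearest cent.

D₁ = D₀ × (1 + g) = €7,120.00 × 1.061 = €7,554.3200
Growing perpetuity: P = D₁ / (r − g) = €7,554.3200 / (0.12 − 0.061) = €128,039.32

€128039.32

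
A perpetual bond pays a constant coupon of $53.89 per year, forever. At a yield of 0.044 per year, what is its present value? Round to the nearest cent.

Level perpetuity: PV = C / r = $53.89 / 0.044 = $1,224.77

$1224.77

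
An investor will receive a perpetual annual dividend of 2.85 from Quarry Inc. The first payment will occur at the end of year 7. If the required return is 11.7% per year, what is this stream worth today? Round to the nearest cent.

12.54

Value at end of year 6: C / r = 2.85 / 0.117 = 24.3590
Discount to today: PV = 24.3590 / (1 + 0.117)^6 = 24.3590 / 1.942312 = 12.54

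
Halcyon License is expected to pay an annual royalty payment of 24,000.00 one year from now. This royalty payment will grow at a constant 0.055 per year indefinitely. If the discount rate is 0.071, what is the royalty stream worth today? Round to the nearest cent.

1500000.00

Growing perpetuity: P = D₁ / (r − g) = 24,000.0000 / (0.071 − 0.055) = 1,500,000.00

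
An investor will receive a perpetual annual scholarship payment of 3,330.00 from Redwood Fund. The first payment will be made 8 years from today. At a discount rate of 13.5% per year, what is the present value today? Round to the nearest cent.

10165.75

Value at end of year 7: C / r = 3,330.00 / 0.135 = 24,666.6667
Discount to today: PV = 24,666.6667 / (1 + 0.135)^7 = 24,666.6667 / 2.426448 = 10,165.75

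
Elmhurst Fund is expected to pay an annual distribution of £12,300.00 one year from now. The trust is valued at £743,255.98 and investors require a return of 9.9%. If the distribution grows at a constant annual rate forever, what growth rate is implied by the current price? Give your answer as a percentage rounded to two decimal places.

8.25%

P = D₁/(r−g) ⇒ g = r − D₁/P = 0.099 − £12,300.00/£743,255.98 = 0.082451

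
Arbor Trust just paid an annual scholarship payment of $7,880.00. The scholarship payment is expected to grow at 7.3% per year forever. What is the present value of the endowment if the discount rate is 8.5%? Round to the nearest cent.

$704603.33

D₁ = D₀ × (1 + g) = $7,880.00 × 1.073 = $8,455.2400
Growing perpetuity: P = D₁ / (r − g) = $8,455.2400 / (0.085 − 0.073) = $704,603.33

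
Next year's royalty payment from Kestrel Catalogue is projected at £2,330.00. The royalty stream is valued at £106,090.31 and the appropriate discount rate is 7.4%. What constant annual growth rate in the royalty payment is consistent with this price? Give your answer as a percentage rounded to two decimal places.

P = D₁/(r−g) ⇒ g = r − D₁/P = 0.074 − £2,330.00/£106,090.31 = 0.052038

5.20%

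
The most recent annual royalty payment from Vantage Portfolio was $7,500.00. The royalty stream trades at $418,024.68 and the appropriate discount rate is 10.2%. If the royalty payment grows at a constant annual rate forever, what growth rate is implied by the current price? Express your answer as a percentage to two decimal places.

8.26%

P = D₀(1+g)/(r−g) ⇒ P(r−g) = D₀(1+g) ⇒ g(P+D₀) = P·r − D₀
g = (P·r − D₀)/(P + D₀) = ($418,024.68×0.102 − $7,500.00) / ($418,024.68 + $7,500.00) = 0.082577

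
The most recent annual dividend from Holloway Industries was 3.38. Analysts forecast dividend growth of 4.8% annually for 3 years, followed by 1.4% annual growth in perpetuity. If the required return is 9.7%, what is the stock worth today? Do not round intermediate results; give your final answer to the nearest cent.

45.26

D_1 = 3.54224
D_2 = 3.71227
D_3 = 3.89046
Terminal value at year 3: TV = D_3×(1+g_2)/(r−g_2) = 3.94492/0.083 = 47.52919
P_0 = D_1/(1+r)^1 + D_2/(1+r)^2 + D_3/(1+r)^3 + TV/(1+r)^3
    = 3.22902 + 3.08479 + 2.94700 + 36.00315 = 45.26397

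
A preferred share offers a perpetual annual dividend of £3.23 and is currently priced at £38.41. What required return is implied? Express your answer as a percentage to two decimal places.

8.41%

P = C/r ⇒ r = C/P = £3.23/£38.41 = 0.084093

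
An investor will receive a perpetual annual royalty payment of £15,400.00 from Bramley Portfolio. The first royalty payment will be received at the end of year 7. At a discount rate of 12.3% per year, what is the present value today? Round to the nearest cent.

Value at end of year 6: C / r = £15,400.00 / 0.123 = £125,203.2520
Discount to today: PV = £125,203.2520 / (1 + 0.123)^6 = £125,203.2520 / 2.005758 = £62,421.91

£62421.91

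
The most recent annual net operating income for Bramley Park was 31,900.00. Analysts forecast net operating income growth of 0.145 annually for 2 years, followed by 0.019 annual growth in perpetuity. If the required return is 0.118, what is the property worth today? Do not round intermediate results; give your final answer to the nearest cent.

D_1 = 36525.50000
D_2 = 41821.69750
Terminal value at year 2: TV = D_2×(1+g_2)/(r−g_2) = 42616.30975/0.099 = 430467.77528
P_0 = D_1/(1+r)^1 + D_2/(1+r)^2 + TV/(1+r)^2
    = 32670.39356 + 33459.39233 + 344395.15945 = 410524.94534

410524.95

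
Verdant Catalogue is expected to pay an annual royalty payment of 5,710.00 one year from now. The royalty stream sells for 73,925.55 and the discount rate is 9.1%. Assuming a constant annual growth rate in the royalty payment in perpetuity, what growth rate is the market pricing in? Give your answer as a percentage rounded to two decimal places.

1.38%

P = D₁/(r−g) ⇒ g = r − D₁/P = 0.091 − 5,710.00/73,925.55 = 0.013760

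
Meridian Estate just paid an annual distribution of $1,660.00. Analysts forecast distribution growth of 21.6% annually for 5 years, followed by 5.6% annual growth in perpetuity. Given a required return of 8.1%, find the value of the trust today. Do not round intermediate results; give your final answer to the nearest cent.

D_1 = 2018.56000
D_2 = 2454.56896
D_3 = 2984.75586
D_4 = 3629.46312
D_5 = 4413.42715
Terminal value at year 5: TV = D_5×(1+g_2)/(r−g_2) = 4660.57907/0.025 = 186423.16299
P_0 = D_1/(1+r)^1 + D_2/(1+r)^2 + D_3/(1+r)^3 + D_4/(1+r)^4 + D_5/(1+r)^5 + TV/(1+r)^5
    = 1867.30805 + 2100.50563 + 2362.82595 + 2657.90597 + 2989.83687 + 126290.70932 = 138269.09177

$138269.09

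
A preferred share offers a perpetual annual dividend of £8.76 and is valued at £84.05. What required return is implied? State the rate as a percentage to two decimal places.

10.42%

P = C/r ⇒ r = C/P = £8.76/£84.05 = 0.104224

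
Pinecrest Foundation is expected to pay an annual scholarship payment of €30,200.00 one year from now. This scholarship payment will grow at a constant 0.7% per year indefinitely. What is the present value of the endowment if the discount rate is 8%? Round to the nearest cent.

€413698.63

Growing perpetuity: P = D₁ / (r − g) = €30,200.0000 / (0.08 − 0.007) = €413,698.63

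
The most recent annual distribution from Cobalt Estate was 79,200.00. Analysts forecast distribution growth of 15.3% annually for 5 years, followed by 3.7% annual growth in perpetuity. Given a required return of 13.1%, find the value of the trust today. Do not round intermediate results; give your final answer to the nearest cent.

1381793.39

D_1 = 91317.60000
D_2 = 105289.19280
D_3 = 121398.43930
D_4 = 139972.40051
D_5 = 161388.17779
Terminal value at year 5: TV = D_5×(1+g_2)/(r−g_2) = 167359.54037/0.094 = 1780420.64221
P_0 = D_1/(1+r)^1 + D_2/(1+r)^2 + D_3/(1+r)^3 + D_4/(1+r)^4 + D_5/(1+r)^5 + TV/(1+r)^5
    = 80740.58355 + 82311.13425 + 83912.23501 + 85544.48007 + 87208.47526 + 962076.47711 = 1381793.38526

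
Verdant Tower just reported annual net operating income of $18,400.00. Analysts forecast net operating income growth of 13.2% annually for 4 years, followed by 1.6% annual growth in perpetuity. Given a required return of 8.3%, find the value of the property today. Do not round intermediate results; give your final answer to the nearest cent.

D_1 = 20828.80000
D_2 = 23578.20160
D_3 = 26690.52421
D_4 = 30213.67341
Terminal value at year 4: TV = D_4×(1+g_2)/(r−g_2) = 30697.09218/0.067 = 458165.55495
P_0 = D_1/(1+r)^1 + D_2/(1+r)^2 + D_3/(1+r)^3 + D_4/(1+r)^4 + TV/(1+r)^4
    = 19232.50231 + 20102.67093 + 21012.21005 + 21962.90100 + 333049.36439 = 415359.64868

$415359.65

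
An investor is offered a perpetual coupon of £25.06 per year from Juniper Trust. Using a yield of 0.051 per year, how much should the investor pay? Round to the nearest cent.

Level perpetuity: PV = C / r = £25.06 / 0.051 = £491.37

£491.37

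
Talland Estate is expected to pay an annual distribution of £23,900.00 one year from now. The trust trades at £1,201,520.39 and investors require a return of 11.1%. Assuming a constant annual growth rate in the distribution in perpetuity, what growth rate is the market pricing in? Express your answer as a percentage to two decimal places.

P = D₁/(r−g) ⇒ g = r − D₁/P = 0.111 − £23,900.00/£1,201,520.39 = 0.091109

9.11%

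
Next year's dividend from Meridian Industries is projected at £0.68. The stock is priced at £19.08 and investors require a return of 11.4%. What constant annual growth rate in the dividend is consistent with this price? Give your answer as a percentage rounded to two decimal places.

7.84%

P = D₁/(r−g) ⇒ g = r − D₁/P = 0.114 − £0.68/£19.08 = 0.078361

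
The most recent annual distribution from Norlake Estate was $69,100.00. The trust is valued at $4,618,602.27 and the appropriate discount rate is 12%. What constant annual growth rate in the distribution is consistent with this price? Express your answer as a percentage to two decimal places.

10.35%

P = D₀(1+g)/(r−g) ⇒ P(r−g) = D₀(1+g) ⇒ g(P+D₀) = P·r − D₀
g = (P·r − D₀)/(P + D₀) = ($4,618,602.27×0.12 − $69,100.00) / ($4,618,602.27 + $69,100.00) = 0.103490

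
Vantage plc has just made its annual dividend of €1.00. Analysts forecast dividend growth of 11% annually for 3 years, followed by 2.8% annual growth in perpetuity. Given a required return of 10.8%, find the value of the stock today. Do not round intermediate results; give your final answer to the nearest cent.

€15.93

D_1 = 1.11000
D_2 = 1.23210
D_3 = 1.36763
Terminal value at year 3: TV = D_3×(1+g_2)/(r−g_2) = 1.40592/0.08 = 17.57406
P_0 = D_1/(1+r)^1 + D_2/(1+r)^2 + D_3/(1+r)^3 + TV/(1+r)^3
    = 1.00181 + 1.00361 + 1.00542 + 12.91971 = 15.93055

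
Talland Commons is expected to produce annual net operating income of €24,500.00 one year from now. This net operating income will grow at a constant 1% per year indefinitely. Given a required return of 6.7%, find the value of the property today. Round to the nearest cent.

€429824.56

Growing perpetuity: P = D₁ / (r − g) = €24,500.0000 / (0.067 − 0.01) = €429,824.56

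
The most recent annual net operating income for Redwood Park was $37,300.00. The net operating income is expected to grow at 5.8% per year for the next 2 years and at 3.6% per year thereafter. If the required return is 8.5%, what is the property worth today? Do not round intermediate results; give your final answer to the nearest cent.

D_1 = 39463.40000
D_2 = 41752.27720
Terminal value at year 2: TV = D_2×(1+g_2)/(r−g_2) = 43255.35918/0.049 = 882762.43223
P_0 = D_1/(1+r)^1 + D_2/(1+r)^2 + TV/(1+r)^2
    = 36371.79724 + 35466.69260 + 749867.21504 = 821705.70488

$821705.70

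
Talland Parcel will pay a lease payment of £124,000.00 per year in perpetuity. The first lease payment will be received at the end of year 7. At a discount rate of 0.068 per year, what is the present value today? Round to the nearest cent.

£1228811.47

Value at end of year 6: C / r = £124,000.00 / 0.068 = £1,823,529.4118
Discount to today: PV = £1,823,529.4118 / (1 + 0.068)^6 = £1,823,529.4118 / 1.483978 = £1,228,811.47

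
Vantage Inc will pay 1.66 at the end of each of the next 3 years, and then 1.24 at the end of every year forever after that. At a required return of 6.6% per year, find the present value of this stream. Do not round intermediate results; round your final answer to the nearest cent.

PV of 3-year annuity: 1.66 × [1 − (1+0.066)^−3] / 0.066 = 4.38840
Perpetuity value at year 3: 1.24 / 0.066 = 18.78788
PV of perpetuity: 18.78788 / (1+0.066)^3 = 15.50980
Total PV = 4.38840 + 15.50980 = 19.89820

19.90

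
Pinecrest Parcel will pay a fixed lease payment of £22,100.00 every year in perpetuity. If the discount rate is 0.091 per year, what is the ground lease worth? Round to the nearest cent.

Level perpetuity: PV = C / r = £22,100.00 / 0.091 = £242,857.14

£242857.14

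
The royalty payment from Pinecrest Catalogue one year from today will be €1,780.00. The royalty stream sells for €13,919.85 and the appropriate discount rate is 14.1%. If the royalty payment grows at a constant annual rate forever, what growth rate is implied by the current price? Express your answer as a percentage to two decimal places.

1.31%

P = D₁/(r−g) ⇒ g = r − D₁/P = 0.141 − €1,780.00/€13,919.85 = 0.013125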